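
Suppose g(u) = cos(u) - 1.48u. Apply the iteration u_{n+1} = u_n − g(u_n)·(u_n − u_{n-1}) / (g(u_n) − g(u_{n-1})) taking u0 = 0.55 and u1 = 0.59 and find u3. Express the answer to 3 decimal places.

g(0.55) = 0.03852, g(0.59) = -0.04226
u2 = 0.59000 − (-0.04226)·(0.59000 − 0.55000) / (-0.04226 − 0.03852) = 0.59000 − (-0.00169)/(-0.08078) = 0.56908
g(0.56908) = 0.00017
u3 = 0.56908 − 0.00017·(0.56908 − 0.59000) / (0.00017 − (-0.04226)) = 0.56908 − (0.00000)/(0.04243) = 0.56916

0.569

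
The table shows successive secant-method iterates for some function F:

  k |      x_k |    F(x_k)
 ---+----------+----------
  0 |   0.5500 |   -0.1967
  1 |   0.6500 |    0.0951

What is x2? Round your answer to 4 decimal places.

x2 = 0.6500 − 0.0951·(0.6500 − 0.5500) / (0.0951 − (-0.1967))
   = 0.6500 − (0.009510)/(0.291800) = 0.617409

0.6174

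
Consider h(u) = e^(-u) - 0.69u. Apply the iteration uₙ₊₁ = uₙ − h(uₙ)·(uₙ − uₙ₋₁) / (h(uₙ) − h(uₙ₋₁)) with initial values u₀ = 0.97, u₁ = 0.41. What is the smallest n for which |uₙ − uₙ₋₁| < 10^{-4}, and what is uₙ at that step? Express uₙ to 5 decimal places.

n = 5, uₙ = 0.71148

h(0.97) = -0.2902170, h(0.41) = 0.3807503
u₂ = 0.4100000 − 0.3807503·(-0.5600000)/(0.6709672) = 0.7277803;  |Δ| = 0.3177803
h(0.7277803) = -0.0191885
u₃ = 0.7277803 − (-0.0191885)·(0.3177803)/(-0.3999387) = 0.7125336;  |Δ| = 0.0152466
h(0.7125336) = -0.0012481
u₄ = 0.7125336 − (-0.0012481)·(-0.0152466)/(0.0179404) = 0.7114730;  |Δ| = 0.0010607
h(0.7114730) = 0.0000042
u₅ = 0.7114730 − 0.0000042·(-0.0010607)/(0.0012523) = 0.7114765;  |Δ| = 0.0000036
|u₅ − u₄| = 0.0000036 < 10^{-4}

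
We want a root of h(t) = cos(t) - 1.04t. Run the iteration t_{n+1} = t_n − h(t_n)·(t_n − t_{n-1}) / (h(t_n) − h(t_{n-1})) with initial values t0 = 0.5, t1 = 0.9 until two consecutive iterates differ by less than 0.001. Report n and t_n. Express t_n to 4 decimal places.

h(0.5) = 0.357583, h(0.9) = -0.314390
t2 = 0.900000 − (-0.314390)·(0.400000)/(-0.671973) = 0.712855;  |Δ| = 0.187145
h(0.712855) = 0.015128
t3 = 0.712855 − 0.015128·(-0.187145)/(0.329518) = 0.721447;  |Δ| = 0.008592
h(0.721447) = 0.000546
t4 = 0.721447 − 0.000546·(0.008592)/(-0.014582) = 0.721769;  |Δ| = 0.000322
|t4 − t3| = 0.000322 < 0.001

n = 4, t_n = 0.7218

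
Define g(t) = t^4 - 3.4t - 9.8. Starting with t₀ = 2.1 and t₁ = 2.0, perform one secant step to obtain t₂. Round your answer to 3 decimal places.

2.019

g(2.1) = 2.50810, g(2.0) = -0.60000
t₂ = 2.00000 − (-0.60000)·(2.00000 − 2.10000) / (-0.60000 − 2.50810) = 2.00000 − (0.06000)/(-3.10810) = 2.01930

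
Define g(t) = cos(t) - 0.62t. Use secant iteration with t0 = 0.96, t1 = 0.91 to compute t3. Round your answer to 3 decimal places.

0.945

g(0.96) = -0.02168, g(0.91) = 0.04955
t2 = 0.91000 − 0.04955·(0.91000 − 0.96000) / (0.04955 − (-0.02168)) = 0.91000 − (-0.00248)/(0.07123) = 0.94478
g(0.94478) = 0.00016
t3 = 0.94478 − 0.00016·(0.94478 − 0.91000) / (0.00016 − 0.04955) = 0.94478 − (0.00001)/(-0.04939) = 0.94489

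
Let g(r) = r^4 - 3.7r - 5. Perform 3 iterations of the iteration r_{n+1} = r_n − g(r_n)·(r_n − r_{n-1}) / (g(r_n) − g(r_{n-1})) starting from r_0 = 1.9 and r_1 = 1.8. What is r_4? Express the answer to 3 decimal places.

1.856

g(1.9) = 1.00210, g(1.8) = -1.16240
r_2 = 1.80000 − (-1.16240)·(1.80000 − 1.90000) / (-1.16240 − 1.00210) = 1.80000 − (0.11624)/(-2.16450) = 1.85370
g(1.85370) = -0.05113
r_3 = 1.85370 − (-0.05113)·(1.85370 − 1.80000) / (-0.05113 − (-1.16240)) = 1.85370 − (-0.00275)/(1.11127) = 1.85617
g(1.85617) = 0.00281
r_4 = 1.85617 − 0.00281·(1.85617 − 1.85370) / (0.00281 − (-0.05113)) = 1.85617 − (0.00001)/(0.05394) = 1.85605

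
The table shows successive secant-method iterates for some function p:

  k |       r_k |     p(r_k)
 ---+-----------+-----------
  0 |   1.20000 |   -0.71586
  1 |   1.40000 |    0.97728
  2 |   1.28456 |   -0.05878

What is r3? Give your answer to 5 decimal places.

r3 = 1.28456 − (-0.05878)·(1.28456 − 1.40000) / (-0.05878 − 0.97728)
   = 1.28456 − (0.0067856)/(-1.0360600) = 1.2911094

1.29111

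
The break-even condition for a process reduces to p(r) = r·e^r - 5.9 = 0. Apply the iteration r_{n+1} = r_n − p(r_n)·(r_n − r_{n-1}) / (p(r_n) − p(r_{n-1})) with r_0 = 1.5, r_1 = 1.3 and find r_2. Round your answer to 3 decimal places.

1.416

p(1.5) = 0.82253, p(1.3) = -1.12991
r_2 = 1.30000 − (-1.12991)·(1.30000 − 1.50000) / (-1.12991 − 0.82253) = 1.30000 − (0.22598)/(-1.95245) = 1.41574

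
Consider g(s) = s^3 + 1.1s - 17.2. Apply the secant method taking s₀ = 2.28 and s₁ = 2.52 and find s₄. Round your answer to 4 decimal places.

2.4394

g(2.28) = -2.839648, g(2.52) = 1.575008
s₂ = 2.520000 − 1.575008·(2.520000 − 2.280000) / (1.575008 − (-2.839648)) = 2.520000 − (0.378002)/(4.414656) = 2.434376
g(2.434376) = -0.095626
s₃ = 2.434376 − (-0.095626)·(2.434376 − 2.520000) / (-0.095626 − 1.575008) = 2.434376 − (0.008188)/(-1.670634) = 2.439277
g(2.439277) = -0.002925
s₄ = 2.439277 − (-0.002925)·(2.439277 − 2.434376) / (-0.002925 − (-0.095626)) = 2.439277 − (-0.000014)/(0.092701) = 2.439431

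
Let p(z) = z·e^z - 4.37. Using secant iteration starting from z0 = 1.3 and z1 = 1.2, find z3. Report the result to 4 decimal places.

1.2510

p(1.3) = 0.400086, p(1.2) = -0.385860
z2 = 1.200000 − (-0.385860)·(1.200000 − 1.300000) / (-0.385860 − 0.400086) = 1.200000 − (0.038586)/(-0.785945) = 1.249095
p(1.249095) = -0.014174
z3 = 1.249095 − (-0.014174)·(1.249095 − 1.200000) / (-0.014174 − (-0.385860)) = 1.249095 − (-0.000696)/(0.371686) = 1.250967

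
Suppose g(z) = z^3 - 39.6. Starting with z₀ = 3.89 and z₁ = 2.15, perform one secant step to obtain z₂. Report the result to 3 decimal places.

3.205

g(3.89) = 19.26387, g(2.15) = -29.66163
z₂ = 2.15000 − (-29.66163)·(2.15000 − 3.89000) / (-29.66163 − 19.26387) = 2.15000 − (51.61123)/(-48.92549) = 3.20489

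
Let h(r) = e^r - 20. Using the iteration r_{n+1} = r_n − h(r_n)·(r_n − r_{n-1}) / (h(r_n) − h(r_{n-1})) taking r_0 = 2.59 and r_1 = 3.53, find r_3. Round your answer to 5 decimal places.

h(2.59) = -6.6702284, h(3.53) = 14.1239676
r_2 = 3.5300000 − 14.1239676·(3.5300000 − 2.5900000) / (14.1239676 − (-6.6702284)) = 3.5300000 − (13.2765296)/(20.7941960) = 2.8915272
h(2.8915272) = -1.9791909
r_3 = 2.8915272 − (-1.9791909)·(2.8915272 − 3.5300000) / (-1.9791909 − 14.1239676) = 2.8915272 − (1.2636596)/(-16.1031585) = 2.9699999

2.97000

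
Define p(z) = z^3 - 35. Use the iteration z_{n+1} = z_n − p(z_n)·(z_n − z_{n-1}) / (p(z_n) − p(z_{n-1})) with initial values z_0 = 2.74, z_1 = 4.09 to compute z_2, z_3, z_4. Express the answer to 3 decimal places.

3.147, 3.244, 3.272

p(2.74) = -14.42918, p(4.09) = 33.41793
z_2 = 4.09000 − 33.41793·(4.09000 − 2.74000) / (33.41793 − (-14.42918)) = 4.09000 − (45.11420)/(47.84710) = 3.14712
p(3.14712) = -3.82986
z_3 = 3.14712 − (-3.82986)·(3.14712 − 4.09000) / (-3.82986 − 33.41793) = 3.14712 − (3.61110)/(-37.24778) = 3.24407
p(3.24407) = -0.85958
z_4 = 3.24407 − (-0.85958)·(3.24407 − 3.14712) / (-0.85958 − (-3.82986)) = 3.24407 − (-0.08333)/(2.97027) = 3.27212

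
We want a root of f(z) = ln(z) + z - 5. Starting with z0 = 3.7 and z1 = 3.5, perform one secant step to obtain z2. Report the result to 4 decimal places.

3.6935

f(3.7) = 0.008333, f(3.5) = -0.247237
z2 = 3.500000 − (-0.247237)·(3.500000 − 3.700000) / (-0.247237 − 0.008333) = 3.500000 − (0.049447)/(-0.255570) = 3.693479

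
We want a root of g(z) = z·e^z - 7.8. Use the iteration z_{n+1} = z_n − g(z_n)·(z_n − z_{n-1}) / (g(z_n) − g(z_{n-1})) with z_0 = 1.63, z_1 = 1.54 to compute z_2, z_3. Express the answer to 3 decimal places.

g(1.63) = 0.51932, g(1.54) = -0.61653
z_2 = 1.54000 − (-0.61653)·(1.54000 − 1.63000) / (-0.61653 − 0.51932) = 1.54000 − (0.05549)/(-1.13585) = 1.58885
g(1.58885) = -0.01761
z_3 = 1.58885 − (-0.01761)·(1.58885 − 1.54000) / (-0.01761 − (-0.61653)) = 1.58885 − (-0.00086)/(0.59892) = 1.59029

1.589, 1.590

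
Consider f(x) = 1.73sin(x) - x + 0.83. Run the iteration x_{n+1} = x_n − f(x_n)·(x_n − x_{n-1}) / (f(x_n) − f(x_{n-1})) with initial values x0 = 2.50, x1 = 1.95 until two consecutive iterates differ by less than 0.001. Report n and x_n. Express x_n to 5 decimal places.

f(2.50) = -0.6346432, f(1.95) = 0.4871003
x2 = 1.9500000 − 0.4871003·(-0.5500000)/(1.1217435) = 2.1888293;  |Δ| = 0.2388293
f(2.1888293) = 0.0511550
x3 = 2.1888293 − 0.0511550·(0.2388293)/(-0.4359453) = 2.2168541;  |Δ| = 0.0280249
f(2.2168541) = -0.0055125
x4 = 2.2168541 − (-0.0055125)·(0.0280249)/(-0.0566676) = 2.2141279;  |Δ| = 0.0027262
f(2.2141279) = 0.0000480
x5 = 2.2141279 − 0.0000480·(-0.0027262)/(0.0055605) = 2.2141515;  |Δ| = 0.0000235
|x5 − x4| = 0.0000235 < 0.001

n = 5, x_n = 2.21415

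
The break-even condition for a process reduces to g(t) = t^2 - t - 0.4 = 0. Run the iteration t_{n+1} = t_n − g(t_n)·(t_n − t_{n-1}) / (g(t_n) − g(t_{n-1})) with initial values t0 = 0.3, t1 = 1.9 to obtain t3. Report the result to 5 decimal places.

g(0.3) = -0.6100000, g(1.9) = 1.3100000
t2 = 1.9000000 − 1.3100000·(1.9000000 − 0.3000000) / (1.3100000 − (-0.6100000)) = 1.9000000 − (2.0960000)/(1.9200000) = 0.8083333
g(0.8083333) = -0.5549306
t3 = 0.8083333 − (-0.5549306)·(0.8083333 − 1.9000000) / (-0.5549306 − 1.3100000) = 0.8083333 − (0.6057992)/(-1.8649306) = 1.1331707

1.13317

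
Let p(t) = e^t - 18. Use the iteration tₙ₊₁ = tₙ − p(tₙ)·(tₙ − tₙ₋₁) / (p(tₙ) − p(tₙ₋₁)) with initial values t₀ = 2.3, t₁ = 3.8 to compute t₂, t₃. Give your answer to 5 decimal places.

2.64667, 2.79343

p(2.3) = -8.0258175, p(3.8) = 26.7011845
t₂ = 3.8000000 − 26.7011845·(3.8000000 − 2.3000000) / (26.7011845 − (-8.0258175)) = 3.8000000 − (40.0517767)/(34.7270020) = 2.6466676
p(2.6466676) = -3.8930498
t₃ = 2.6466676 − (-3.8930498)·(2.6466676 − 3.8000000) / (-3.8930498 − 26.7011845) = 2.6466676 − (4.4899805)/(-30.5942343) = 2.7934266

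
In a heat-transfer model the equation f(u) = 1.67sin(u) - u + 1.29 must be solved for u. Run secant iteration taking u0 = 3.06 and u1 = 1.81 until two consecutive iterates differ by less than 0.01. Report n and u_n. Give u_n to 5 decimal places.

f(3.06) = -1.6338914, f(1.81) = 1.1024500
u2 = 1.8100000 − 1.1024500·(-1.2500000)/(2.7363414) = 2.3136150;  |Δ| = 0.5036150
f(2.3136150) = 0.2064487
u3 = 2.3136150 − 0.2064487·(0.5036150)/(-0.8960014) = 2.4296535;  |Δ| = 0.1160385
f(2.4296535) = -0.0486372
u4 = 2.4296535 − (-0.0486372)·(0.1160385)/(-0.2550858) = 2.4075284;  |Δ| = 0.0221250
f(2.4075284) = 0.0011924
u5 = 2.4075284 − 0.0011924·(-0.0221250)/(0.0498295) = 2.4080578;  |Δ| = 0.0005294
|u5 − u4| = 0.0005294 < 0.01

n = 5, u_n = 2.40806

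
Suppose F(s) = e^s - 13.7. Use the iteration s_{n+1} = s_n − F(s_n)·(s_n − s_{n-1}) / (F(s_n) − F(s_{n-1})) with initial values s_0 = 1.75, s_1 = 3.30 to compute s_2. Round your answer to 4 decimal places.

F(1.75) = -7.945397, F(3.30) = 13.412639
s_2 = 3.300000 − 13.412639·(3.300000 − 1.750000) / (13.412639 − (-7.945397)) = 3.300000 − (20.789590)/(21.358036) = 2.326615

2.3266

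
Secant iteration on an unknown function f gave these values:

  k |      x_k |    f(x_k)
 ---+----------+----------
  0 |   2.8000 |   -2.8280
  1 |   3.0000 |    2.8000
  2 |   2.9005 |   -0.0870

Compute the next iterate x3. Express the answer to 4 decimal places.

2.9035

x3 = 2.9005 − (-0.0870)·(2.9005 − 3.0000) / (-0.0870 − 2.8000)
   = 2.9005 − (0.008656)/(-2.887000) = 2.903498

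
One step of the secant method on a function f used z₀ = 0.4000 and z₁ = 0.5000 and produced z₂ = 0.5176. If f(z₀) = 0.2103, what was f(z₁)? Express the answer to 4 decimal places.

The secant line through (0.4000, 0.2103) and (0.5000, f(z₁)) crosses zero at z₂ = 0.5176.
So (0.4000, 0.2103), (0.5000, f(z₁)), (0.5176, 0) are collinear:
f(z₁) = 0.2103 · (0.5000 − 0.5176) / (0.4000 − 0.5176) = 0.2103 · (-0.017600)/(-0.117600) = 0.031473

0.0315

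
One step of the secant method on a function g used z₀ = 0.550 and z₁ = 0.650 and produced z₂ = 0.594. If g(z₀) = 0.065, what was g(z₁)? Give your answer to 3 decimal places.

The secant line through (0.550, 0.065) and (0.650, g(z₁)) crosses zero at z₂ = 0.594.
So (0.550, 0.065), (0.650, g(z₁)), (0.594, 0) are collinear:
g(z₁) = 0.065 · (0.650 − 0.594) / (0.550 − 0.594) = 0.065 · (0.05600)/(-0.04400) = -0.08273

-0.083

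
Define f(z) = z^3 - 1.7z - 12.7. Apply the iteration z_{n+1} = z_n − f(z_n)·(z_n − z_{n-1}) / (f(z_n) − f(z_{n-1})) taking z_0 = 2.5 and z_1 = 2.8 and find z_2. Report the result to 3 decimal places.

2.568

f(2.5) = -1.32500, f(2.8) = 4.49200
z_2 = 2.80000 − 4.49200·(2.80000 − 2.50000) / (4.49200 − (-1.32500)) = 2.80000 − (1.34760)/(5.81700) = 2.56833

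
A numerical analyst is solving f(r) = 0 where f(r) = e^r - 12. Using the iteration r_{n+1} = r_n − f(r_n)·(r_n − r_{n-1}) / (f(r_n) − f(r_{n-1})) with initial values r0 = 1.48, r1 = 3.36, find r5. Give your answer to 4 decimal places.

f(1.48) = -7.607054, f(3.36) = 16.789191
r2 = 3.360000 − 16.789191·(3.360000 − 1.480000) / (16.789191 − (-7.607054)) = 3.360000 − (31.563679)/(24.396245) = 2.066208
f(2.066208) = -4.105175
r3 = 2.066208 − (-4.105175)·(2.066208 − 3.360000) / (-4.105175 − 16.789191) = 2.066208 − (5.311244)/(-20.894366) = 2.320403
f(2.320403) = -1.820229
r4 = 2.320403 − (-1.820229)·(2.320403 − 2.066208) / (-1.820229 − (-4.105175)) = 2.320403 − (-0.462693)/(2.284946) = 2.522899
f(2.522899) = 0.464677
r5 = 2.522899 − 0.464677·(2.522899 − 2.320403) / (0.464677 − (-1.820229)) = 2.522899 − (0.094095)/(2.284906) = 2.481718

2.4817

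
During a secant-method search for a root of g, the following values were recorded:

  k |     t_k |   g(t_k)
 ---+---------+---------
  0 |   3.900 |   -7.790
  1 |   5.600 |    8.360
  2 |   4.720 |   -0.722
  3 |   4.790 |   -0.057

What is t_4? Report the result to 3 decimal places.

4.796

t_4 = 4.790 − (-0.057)·(4.790 − 4.720) / (-0.057 − (-0.722))
   = 4.790 − (-0.00399)/(0.66500) = 4.79600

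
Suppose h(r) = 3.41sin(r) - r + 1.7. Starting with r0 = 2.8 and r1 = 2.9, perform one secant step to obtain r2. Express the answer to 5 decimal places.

h(2.8) = 0.0423096, h(2.9) = -0.3841598
r2 = 2.9000000 − (-0.3841598)·(2.9000000 − 2.8000000) / (-0.3841598 − 0.0423096) = 2.9000000 − (-0.0384160)/(-0.4264694) = 2.8099209

2.80992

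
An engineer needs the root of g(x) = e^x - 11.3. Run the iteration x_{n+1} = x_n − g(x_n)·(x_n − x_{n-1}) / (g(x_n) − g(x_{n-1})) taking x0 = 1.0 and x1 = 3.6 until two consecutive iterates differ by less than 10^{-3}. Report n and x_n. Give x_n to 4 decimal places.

n = 8, x_n = 2.4248

g(1.0) = -8.581718, g(3.6) = 25.298234
x2 = 3.600000 − 25.298234·(2.600000)/(33.879953) = 1.658574;  |Δ| = 1.941426
g(1.658574) = -6.048182
x3 = 1.658574 − (-6.048182)·(-1.941426)/(-31.346416) = 2.033166;  |Δ| = 0.374591
g(2.033166) = -3.661772
x4 = 2.033166 − (-3.661772)·(0.374591)/(2.386410) = 2.607949;  |Δ| = 0.574783
g(2.607949) = 2.271184
x5 = 2.607949 − 2.271184·(0.574783)/(5.932956) = 2.387917;  |Δ| = 0.220032
g(2.387917) = -0.409214
x6 = 2.387917 − (-0.409214)·(-0.220032)/(-2.680398) = 2.421509;  |Δ| = 0.033592
g(2.421509) = -0.037156
x7 = 2.421509 − (-0.037156)·(0.033592)/(0.372058) = 2.424864;  |Δ| = 0.003355
g(2.424864) = 0.000691
x8 = 2.424864 − 0.000691·(0.003355)/(0.037847) = 2.424803;  |Δ| = 0.000061
|x8 − x7| = 0.000061 < 10^{-3}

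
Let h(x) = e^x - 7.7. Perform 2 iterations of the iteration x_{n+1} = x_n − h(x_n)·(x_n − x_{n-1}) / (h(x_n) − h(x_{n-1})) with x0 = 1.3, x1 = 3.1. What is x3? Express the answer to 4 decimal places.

1.8824

h(1.3) = -4.030703, h(3.1) = 14.497951
x2 = 3.100000 − 14.497951·(3.100000 − 1.300000) / (14.497951 − (-4.030703)) = 3.100000 − (26.096312)/(18.528655) = 1.691570
h(1.691570) = -2.272004
x3 = 1.691570 − (-2.272004)·(1.691570 − 3.100000) / (-2.272004 − 14.497951) = 1.691570 − (3.199958)/(-16.769955) = 1.882385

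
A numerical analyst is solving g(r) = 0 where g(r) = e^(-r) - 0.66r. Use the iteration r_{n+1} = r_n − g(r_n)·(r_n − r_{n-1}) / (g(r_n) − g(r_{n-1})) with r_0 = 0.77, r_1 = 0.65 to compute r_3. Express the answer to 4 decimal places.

g(0.77) = -0.045187, g(0.65) = 0.093046
r_2 = 0.650000 − 0.093046·(0.650000 − 0.770000) / (0.093046 − (-0.045187)) = 0.650000 − (-0.011165)/(0.138233) = 0.730773
g(0.730773) = -0.000774
r_3 = 0.730773 − (-0.000774)·(0.730773 − 0.650000) / (-0.000774 − 0.093046) = 0.730773 − (-0.000062)/(-0.093820) = 0.730107

0.7301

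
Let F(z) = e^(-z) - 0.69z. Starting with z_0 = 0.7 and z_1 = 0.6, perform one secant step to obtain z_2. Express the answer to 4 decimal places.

0.7112

F(0.7) = 0.013585, F(0.6) = 0.134812
z_2 = 0.600000 − 0.134812·(0.600000 − 0.700000) / (0.134812 − 0.013585) = 0.600000 − (-0.013481)/(0.121226) = 0.711207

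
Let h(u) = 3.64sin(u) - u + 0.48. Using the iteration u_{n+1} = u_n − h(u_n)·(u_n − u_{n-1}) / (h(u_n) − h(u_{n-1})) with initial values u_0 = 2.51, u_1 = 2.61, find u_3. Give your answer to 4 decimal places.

h(2.51) = 0.119169, h(2.61) = -0.284859
u_2 = 2.610000 − (-0.284859)·(2.610000 − 2.510000) / (-0.284859 − 0.119169) = 2.610000 − (-0.028486)/(-0.404028) = 2.539495
h(2.539495) = 0.002100
u_3 = 2.539495 − 0.002100·(2.539495 − 2.610000) / (0.002100 − (-0.284859)) = 2.539495 − (-0.000148)/(0.286959) = 2.540011

2.5400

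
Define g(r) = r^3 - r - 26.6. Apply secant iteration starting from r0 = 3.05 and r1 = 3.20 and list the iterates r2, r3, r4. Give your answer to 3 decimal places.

g(3.05) = -1.27738, g(3.20) = 2.96800
r2 = 3.20000 − 2.96800·(3.20000 − 3.05000) / (2.96800 − (-1.27738)) = 3.20000 − (0.44520)/(4.24538) = 3.09513
g(3.09513) = -0.04423
r3 = 3.09513 − (-0.04423)·(3.09513 − 3.20000) / (-0.04423 − 2.96800) = 3.09513 − (0.00464)/(-3.01223) = 3.09667
g(3.09667) = -0.00149
r4 = 3.09667 − (-0.00149)·(3.09667 − 3.09513) / (-0.00149 − (-0.04423)) = 3.09667 − (0.00000)/(0.04274) = 3.09673

3.095, 3.097, 3.097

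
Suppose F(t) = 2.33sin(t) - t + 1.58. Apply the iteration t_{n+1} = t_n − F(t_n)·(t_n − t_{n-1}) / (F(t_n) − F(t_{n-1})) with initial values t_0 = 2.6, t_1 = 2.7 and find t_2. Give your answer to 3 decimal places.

F(2.6) = 0.18112, F(2.7) = -0.12420
t_2 = 2.70000 − (-0.12420)·(2.70000 − 2.60000) / (-0.12420 − 0.18112) = 2.70000 − (-0.01242)/(-0.30532) = 2.65932

2.659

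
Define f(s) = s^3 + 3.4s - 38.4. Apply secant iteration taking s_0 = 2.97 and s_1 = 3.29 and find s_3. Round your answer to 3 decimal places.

f(2.97) = -2.10393, f(3.29) = 8.39729
s_2 = 3.29000 − 8.39729·(3.29000 − 2.97000) / (8.39729 − (-2.10393)) = 3.29000 − (2.68713)/(10.50122) = 3.03411
f(3.03411) = -0.15247
s_3 = 3.03411 − (-0.15247)·(3.03411 − 3.29000) / (-0.15247 − 8.39729) = 3.03411 − (0.03902)/(-8.54976) = 3.03868

3.039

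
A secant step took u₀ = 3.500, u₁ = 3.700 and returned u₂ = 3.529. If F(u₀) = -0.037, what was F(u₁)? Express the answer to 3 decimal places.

The secant line through (3.500, -0.037) and (3.700, F(u₁)) crosses zero at u₂ = 3.529.
So (3.500, -0.037), (3.700, F(u₁)), (3.529, 0) are collinear:
F(u₁) = -0.037 · (3.700 − 3.529) / (3.500 − 3.529) = -0.037 · (0.17100)/(-0.02900) = 0.21817

0.218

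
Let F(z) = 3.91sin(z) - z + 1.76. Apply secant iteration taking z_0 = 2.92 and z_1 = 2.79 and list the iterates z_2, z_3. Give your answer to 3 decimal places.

F(2.92) = -0.30065, F(2.79) = 0.31658
z_2 = 2.79000 − 0.31658·(2.79000 − 2.92000) / (0.31658 − (-0.30065)) = 2.79000 − (-0.04116)/(0.61722) = 2.85668
F(2.85668) = 0.00233
z_3 = 2.85668 − 0.00233·(2.85668 − 2.79000) / (0.00233 − 0.31658) = 2.85668 − (0.00016)/(-0.31425) = 2.85717

2.857, 2.857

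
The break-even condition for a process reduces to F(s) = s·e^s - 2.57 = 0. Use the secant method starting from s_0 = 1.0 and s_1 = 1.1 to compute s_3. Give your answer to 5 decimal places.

0.97239

F(1.0) = 0.1482818, F(1.1) = 0.7345826
s_2 = 1.1000000 − 0.7345826·(1.1000000 − 1.0000000) / (0.7345826 − 0.1482818) = 1.1000000 − (0.0734583)/(0.5863008) = 0.9747089
F(0.9747089) = 0.0133642
s_3 = 0.9747089 − 0.0133642·(0.9747089 − 1.1000000) / (0.0133642 − 0.7345826) = 0.9747089 − (-0.0016744)/(-0.7212184) = 0.9723873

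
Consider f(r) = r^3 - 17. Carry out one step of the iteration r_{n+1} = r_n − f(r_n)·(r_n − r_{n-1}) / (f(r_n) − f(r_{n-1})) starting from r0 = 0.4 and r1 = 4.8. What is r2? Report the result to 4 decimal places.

1.0742

f(0.4) = -16.936000, f(4.8) = 93.592000
r2 = 4.800000 − 93.592000·(4.800000 − 0.400000) / (93.592000 − (-16.936000)) = 4.800000 − (411.804800)/(110.528000) = 1.074204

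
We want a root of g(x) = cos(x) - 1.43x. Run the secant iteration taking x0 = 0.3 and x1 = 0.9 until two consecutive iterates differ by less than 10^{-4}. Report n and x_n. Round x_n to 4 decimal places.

g(0.3) = 0.526336, g(0.9) = -0.665390
x2 = 0.900000 − (-0.665390)·(0.600000)/(-1.191727) = 0.564995;  |Δ| = 0.335005
g(0.564995) = 0.036648
x3 = 0.564995 − 0.036648·(-0.335005)/(0.702038) = 0.582483;  |Δ| = 0.017488
g(0.582483) = 0.002148
x4 = 0.582483 − 0.002148·(0.017488)/(-0.034500) = 0.583572;  |Δ| = 0.001089
g(0.583572) = -0.000008
x5 = 0.583572 − (-0.000008)·(0.001089)/(-0.002157) = 0.583568;  |Δ| = 0.000004
|x5 − x4| = 0.000004 < 10^{-4}

n = 5, x_n = 0.5836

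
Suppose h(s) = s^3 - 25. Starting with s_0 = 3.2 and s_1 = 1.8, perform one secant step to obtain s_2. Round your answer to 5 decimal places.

h(3.2) = 7.7680000, h(1.8) = -19.1680000
s_2 = 1.8000000 − (-19.1680000)·(1.8000000 − 3.2000000) / (-19.1680000 − 7.7680000) = 1.8000000 − (26.8352000)/(-26.9360000) = 2.7962578

2.79626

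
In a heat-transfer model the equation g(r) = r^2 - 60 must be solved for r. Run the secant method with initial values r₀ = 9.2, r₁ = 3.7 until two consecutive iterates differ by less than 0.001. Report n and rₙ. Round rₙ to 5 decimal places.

g(9.2) = 24.6400000, g(3.7) = -46.3100000
r₂ = 3.7000000 − (-46.3100000)·(-5.5000000)/(-70.9500000) = 7.2899225;  |Δ| = 3.5899225
g(7.2899225) = -6.8570302
r₃ = 7.2899225 − (-6.8570302)·(3.5899225)/(39.4529698) = 7.9138605;  |Δ| = 0.6239380
g(7.9138605) = 2.6291877
r₄ = 7.9138605 − 2.6291877·(0.6239380)/(9.4862179) = 7.7409306;  |Δ| = 0.1729298
g(7.7409306) = -0.0779928
r₅ = 7.7409306 − (-0.0779928)·(-0.1729298)/(-2.7071804) = 7.7459127;  |Δ| = 0.0049820
g(7.7459127) = -0.0008367
r₆ = 7.7459127 − (-0.0008367)·(0.0049820)/(0.0771560) = 7.7459667;  |Δ| = 0.0000540
|r₆ − r₅| = 0.0000540 < 0.001

n = 6, rₙ = 7.74597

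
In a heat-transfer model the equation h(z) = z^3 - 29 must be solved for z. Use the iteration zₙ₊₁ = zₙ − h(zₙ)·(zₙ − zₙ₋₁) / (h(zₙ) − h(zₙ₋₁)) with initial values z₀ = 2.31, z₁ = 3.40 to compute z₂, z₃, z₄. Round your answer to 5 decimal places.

h(2.31) = -16.6736090, h(3.40) = 10.3040000
z₂ = 3.4000000 − 10.3040000·(3.4000000 − 2.3100000) / (10.3040000 − (-16.6736090)) = 3.4000000 − (11.2313600)/(26.9776090) = 2.9836784
h(2.9836784) = -2.4382887
z₃ = 2.9836784 − (-2.4382887)·(2.9836784 − 3.4000000) / (-2.4382887 − 10.3040000) = 2.9836784 − (1.0151121)/(-12.7422887) = 3.0633433
h(3.0633433) = -0.2533663
z₄ = 3.0633433 − (-0.2533663)·(3.0633433 − 2.9836784) / (-0.2533663 − (-2.4382887)) = 3.0633433 − (-0.0201844)/(2.1849224) = 3.0725813

2.98368, 3.06334, 3.07258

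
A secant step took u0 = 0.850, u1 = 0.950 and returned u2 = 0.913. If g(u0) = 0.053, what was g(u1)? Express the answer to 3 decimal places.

The secant line through (0.850, 0.053) and (0.950, g(u1)) crosses zero at u2 = 0.913.
So (0.850, 0.053), (0.950, g(u1)), (0.913, 0) are collinear:
g(u1) = 0.053 · (0.950 − 0.913) / (0.850 − 0.913) = 0.053 · (0.03700)/(-0.06300) = -0.03113

-0.031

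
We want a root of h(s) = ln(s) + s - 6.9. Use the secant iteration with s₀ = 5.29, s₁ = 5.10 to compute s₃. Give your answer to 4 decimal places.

h(5.29) = 0.055818, h(5.10) = -0.170759
s₂ = 5.100000 − (-0.170759)·(5.100000 − 5.290000) / (-0.170759 − 0.055818) = 5.100000 − (0.032444)/(-0.226578) = 5.243193
h(5.243193) = 0.000123
s₃ = 5.243193 − 0.000123·(5.243193 − 5.100000) / (0.000123 − (-0.170759)) = 5.243193 − (0.000018)/(0.170883) = 5.243089

5.2431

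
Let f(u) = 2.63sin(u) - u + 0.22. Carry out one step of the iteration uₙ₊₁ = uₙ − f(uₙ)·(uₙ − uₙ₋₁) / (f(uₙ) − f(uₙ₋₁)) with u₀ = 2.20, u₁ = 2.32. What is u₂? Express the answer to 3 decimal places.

f(2.20) = 0.14635, f(2.32) = -0.17423
u₂ = 2.32000 − (-0.17423)·(2.32000 − 2.20000) / (-0.17423 − 0.14635) = 2.32000 − (-0.02091)/(-0.32058) = 2.25478

2.255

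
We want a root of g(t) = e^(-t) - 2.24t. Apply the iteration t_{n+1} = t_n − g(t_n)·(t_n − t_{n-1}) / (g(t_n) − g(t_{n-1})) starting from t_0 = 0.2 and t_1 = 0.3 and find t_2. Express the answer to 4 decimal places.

0.3228

g(0.2) = 0.370731, g(0.3) = 0.068818
t_2 = 0.300000 − 0.068818·(0.300000 − 0.200000) / (0.068818 − 0.370731) = 0.300000 − (0.006882)/(-0.301913) = 0.322794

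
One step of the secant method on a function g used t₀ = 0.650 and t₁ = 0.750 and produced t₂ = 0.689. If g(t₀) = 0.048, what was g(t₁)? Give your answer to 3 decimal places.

-0.075

The secant line through (0.650, 0.048) and (0.750, g(t₁)) crosses zero at t₂ = 0.689.
So (0.650, 0.048), (0.750, g(t₁)), (0.689, 0) are collinear:
g(t₁) = 0.048 · (0.750 − 0.689) / (0.650 − 0.689) = 0.048 · (0.06100)/(-0.03900) = -0.07508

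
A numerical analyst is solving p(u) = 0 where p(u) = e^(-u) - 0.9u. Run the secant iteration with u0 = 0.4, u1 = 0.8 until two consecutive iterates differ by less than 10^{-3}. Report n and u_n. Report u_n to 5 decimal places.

p(0.4) = 0.3103200, p(0.8) = -0.2706710
u2 = 0.8000000 − (-0.2706710)·(0.4000000)/(-0.5809911) = 0.6136488;  |Δ| = 0.1863512
p(0.6136488) = -0.0109119
u3 = 0.6136488 − (-0.0109119)·(-0.1863512)/(0.2597591) = 0.6058205;  |Δ| = 0.0078282
p(0.6058205) = 0.0003881
u4 = 0.6058205 − 0.0003881·(-0.0078282)/(0.0113000) = 0.6060894;  |Δ| = 0.0002688
|u4 − u3| = 0.0002688 < 10^{-3}

n = 4, u_n = 0.60609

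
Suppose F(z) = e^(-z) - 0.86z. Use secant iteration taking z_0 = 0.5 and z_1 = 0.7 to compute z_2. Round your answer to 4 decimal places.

0.6252

F(0.5) = 0.176531, F(0.7) = -0.105415
z_2 = 0.700000 − (-0.105415)·(0.700000 − 0.500000) / (-0.105415 − 0.176531) = 0.700000 − (-0.021083)/(-0.281945) = 0.625223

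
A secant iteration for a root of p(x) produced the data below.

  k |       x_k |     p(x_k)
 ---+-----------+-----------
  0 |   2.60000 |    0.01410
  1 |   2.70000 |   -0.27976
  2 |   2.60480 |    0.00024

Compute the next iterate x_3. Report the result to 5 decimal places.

x_3 = 2.60480 − 0.00024·(2.60480 − 2.70000) / (0.00024 − (-0.27976))
   = 2.60480 − (-0.0000228)/(0.2800000) = 2.6048816

2.60488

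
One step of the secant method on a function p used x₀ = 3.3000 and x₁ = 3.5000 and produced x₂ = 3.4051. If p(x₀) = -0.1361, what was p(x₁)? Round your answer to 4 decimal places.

The secant line through (3.3000, -0.1361) and (3.5000, p(x₁)) crosses zero at x₂ = 3.4051.
So (3.3000, -0.1361), (3.5000, p(x₁)), (3.4051, 0) are collinear:
p(x₁) = -0.1361 · (3.5000 − 3.4051) / (3.3000 − 3.4051) = -0.1361 · (0.094900)/(-0.105100) = 0.122891

0.1229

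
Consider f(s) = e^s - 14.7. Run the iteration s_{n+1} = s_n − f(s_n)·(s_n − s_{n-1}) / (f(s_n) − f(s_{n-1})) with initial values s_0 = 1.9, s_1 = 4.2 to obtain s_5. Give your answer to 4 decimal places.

2.6762

f(1.9) = -8.014106, f(4.2) = 51.986331
s_2 = 4.200000 − 51.986331·(4.200000 − 1.900000) / (51.986331 − (-8.014106)) = 4.200000 − (119.568561)/(60.000437) = 2.207205
f(2.207205) = -5.609725
s_3 = 2.207205 − (-5.609725)·(2.207205 − 4.200000) / (-5.609725 − 51.986331) = 2.207205 − (11.179031)/(-57.596056) = 2.401299
f(2.401299) = -3.662497
s_4 = 2.401299 − (-3.662497)·(2.401299 − 2.207205) / (-3.662497 − (-5.609725)) = 2.401299 − (-0.710868)/(1.947228) = 2.766365
f(2.766365) = 1.200733
s_5 = 2.766365 − 1.200733·(2.766365 − 2.401299) / (1.200733 − (-3.662497)) = 2.766365 − (0.438347)/(4.863230) = 2.676230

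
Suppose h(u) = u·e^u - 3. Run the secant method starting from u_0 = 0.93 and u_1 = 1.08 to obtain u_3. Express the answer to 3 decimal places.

h(0.93) = -0.64291, h(1.08) = 0.18025
u_2 = 1.08000 − 0.18025·(1.08000 − 0.93000) / (0.18025 − (-0.64291)) = 1.08000 − (0.02704)/(0.82316) = 1.04715
h(1.04715) = -0.01611
u_3 = 1.04715 − (-0.01611)·(1.04715 − 1.08000) / (-0.01611 − 0.18025) = 1.04715 − (0.00053)/(-0.19636) = 1.04985

1.050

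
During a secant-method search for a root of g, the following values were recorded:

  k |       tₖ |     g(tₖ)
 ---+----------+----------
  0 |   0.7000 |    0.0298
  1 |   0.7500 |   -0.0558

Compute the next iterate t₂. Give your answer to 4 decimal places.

0.7174

t₂ = 0.7500 − (-0.0558)·(0.7500 − 0.7000) / (-0.0558 − 0.0298)
   = 0.7500 − (-0.002790)/(-0.085600) = 0.717407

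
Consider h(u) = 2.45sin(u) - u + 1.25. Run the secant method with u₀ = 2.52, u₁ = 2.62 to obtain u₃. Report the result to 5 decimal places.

h(2.52) = 0.1567101, h(2.62) = -0.1492590
u₂ = 2.6200000 − (-0.1492590)·(2.6200000 − 2.5200000) / (-0.1492590 − 0.1567101) = 2.6200000 − (-0.0149259)/(-0.3059691) = 2.5712176
h(2.5712176) = 0.0016544
u₃ = 2.5712176 − 0.0016544·(2.5712176 − 2.6200000) / (0.0016544 − (-0.1492590)) = 2.5712176 − (-0.0000807)/(0.1509133) = 2.5717524

2.57175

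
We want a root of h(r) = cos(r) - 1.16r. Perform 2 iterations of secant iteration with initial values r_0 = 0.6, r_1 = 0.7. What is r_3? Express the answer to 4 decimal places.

0.6737

h(0.6) = 0.129336, h(0.7) = -0.047158
r_2 = 0.700000 − (-0.047158)·(0.700000 − 0.600000) / (-0.047158 − 0.129336) = 0.700000 − (-0.004716)/(-0.176493) = 0.673281
h(0.673281) = 0.000775
r_3 = 0.673281 − 0.000775·(0.673281 − 0.700000) / (0.000775 − (-0.047158)) = 0.673281 − (-0.000021)/(0.047932) = 0.673712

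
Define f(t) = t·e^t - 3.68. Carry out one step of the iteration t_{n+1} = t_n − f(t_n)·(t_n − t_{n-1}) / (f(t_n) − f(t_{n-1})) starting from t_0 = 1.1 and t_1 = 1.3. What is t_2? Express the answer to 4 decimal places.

f(1.1) = -0.375417, f(1.3) = 1.090086
t_2 = 1.300000 − 1.090086·(1.300000 − 1.100000) / (1.090086 − (-0.375417)) = 1.300000 − (0.218017)/(1.465503) = 1.151234

1.1512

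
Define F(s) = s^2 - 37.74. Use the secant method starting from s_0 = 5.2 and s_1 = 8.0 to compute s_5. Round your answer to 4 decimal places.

F(5.2) = -10.700000, F(8.0) = 26.260000
s_2 = 8.000000 − 26.260000·(8.000000 − 5.200000) / (26.260000 − (-10.700000)) = 8.000000 − (73.528000)/(36.960000) = 6.010606
F(6.010606) = -1.612615
s_3 = 6.010606 − (-1.612615)·(6.010606 − 8.000000) / (-1.612615 − 26.260000) = 6.010606 − (3.208126)/(-27.872615) = 6.125706
F(6.125706) = -0.215730
s_4 = 6.125706 − (-0.215730)·(6.125706 − 6.010606) / (-0.215730 − (-1.612615)) = 6.125706 − (-0.024830)/(1.396884) = 6.143481
F(6.143481) = 0.002362
s_5 = 6.143481 − 0.002362·(6.143481 − 6.125706) / (0.002362 − (-0.215730)) = 6.143481 − (0.000042)/(0.218092) = 6.143289

6.1433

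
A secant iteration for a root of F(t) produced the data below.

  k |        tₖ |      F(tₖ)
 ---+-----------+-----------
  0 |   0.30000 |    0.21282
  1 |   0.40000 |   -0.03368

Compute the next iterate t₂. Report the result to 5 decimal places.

0.38634

t₂ = 0.40000 − (-0.03368)·(0.40000 − 0.30000) / (-0.03368 − 0.21282)
   = 0.40000 − (-0.0033680)/(-0.2465000) = 0.3863367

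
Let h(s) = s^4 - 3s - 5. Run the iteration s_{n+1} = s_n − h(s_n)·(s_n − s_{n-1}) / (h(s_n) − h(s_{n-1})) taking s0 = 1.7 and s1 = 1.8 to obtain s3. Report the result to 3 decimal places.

h(1.7) = -1.74790, h(1.8) = 0.09760
s2 = 1.80000 − 0.09760·(1.80000 − 1.70000) / (0.09760 − (-1.74790)) = 1.80000 − (0.00976)/(1.84550) = 1.79471
h(1.79471) = -0.00936
s3 = 1.79471 − (-0.00936)·(1.79471 − 1.80000) / (-0.00936 − 0.09760) = 1.79471 − (0.00005)/(-0.10696) = 1.79517

1.795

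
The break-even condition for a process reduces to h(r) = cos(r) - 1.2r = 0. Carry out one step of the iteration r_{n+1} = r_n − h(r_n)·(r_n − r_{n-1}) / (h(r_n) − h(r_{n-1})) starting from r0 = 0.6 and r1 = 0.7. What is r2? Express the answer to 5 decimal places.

h(0.6) = 0.1053356, h(0.7) = -0.0751578
r2 = 0.7000000 − (-0.0751578)·(0.7000000 − 0.6000000) / (-0.0751578 − 0.1053356) = 0.7000000 − (-0.0075158)/(-0.1804934) = 0.6583598

0.65836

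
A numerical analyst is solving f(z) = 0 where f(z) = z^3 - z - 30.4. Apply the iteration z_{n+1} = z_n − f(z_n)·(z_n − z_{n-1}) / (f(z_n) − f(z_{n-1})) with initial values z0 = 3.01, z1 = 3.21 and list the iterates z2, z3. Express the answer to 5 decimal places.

3.22905, 3.22774

f(3.01) = -6.1390990, f(3.21) = -0.5338390
z2 = 3.2100000 − (-0.5338390)·(3.2100000 − 3.0100000) / (-0.5338390 − (-6.1390990)) = 3.2100000 − (-0.1067678)/(5.6052600) = 3.2290478
f(3.2290478) = 0.0394250
z3 = 3.2290478 − 0.0394250·(3.2290478 − 3.2100000) / (0.0394250 − (-0.5338390)) = 3.2290478 − (0.0007510)/(0.5732640) = 3.2277378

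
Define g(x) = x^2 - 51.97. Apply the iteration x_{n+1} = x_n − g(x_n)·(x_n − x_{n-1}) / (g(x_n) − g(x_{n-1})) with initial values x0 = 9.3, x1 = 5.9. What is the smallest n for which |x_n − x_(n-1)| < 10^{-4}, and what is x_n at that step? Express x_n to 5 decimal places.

g(9.3) = 34.5200000, g(5.9) = -17.1600000
x2 = 5.9000000 − (-17.1600000)·(-3.4000000)/(-51.6800000) = 7.0289474;  |Δ| = 1.1289474
g(7.0289474) = -2.5638989
x3 = 7.0289474 − (-2.5638989)·(1.1289474)/(14.5961011) = 7.2272542;  |Δ| = 0.1983069
g(7.2272542) = 0.2632036
x4 = 7.2272542 − 0.2632036·(0.1983069)/(2.8271025) = 7.2087918;  |Δ| = 0.0184624
g(7.2087918) = -0.0033204
x5 = 7.2087918 − (-0.0033204)·(-0.0184624)/(-0.2665240) = 7.2090218;  |Δ| = 0.0002300
g(7.2090218) = -0.0000042
x6 = 7.2090218 − (-0.0000042)·(0.0002300)/(0.0033162) = 7.2090221;  |Δ| = 0.0000003
|x6 − x5| = 0.0000003 < 10^{-4}

n = 6, x_n = 7.20902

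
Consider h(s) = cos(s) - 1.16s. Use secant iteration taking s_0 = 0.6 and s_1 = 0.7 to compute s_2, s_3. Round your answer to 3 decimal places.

0.673, 0.674

h(0.6) = 0.12934, h(0.7) = -0.04716
s_2 = 0.70000 − (-0.04716)·(0.70000 − 0.60000) / (-0.04716 − 0.12934) = 0.70000 − (-0.00472)/(-0.17649) = 0.67328
h(0.67328) = 0.00077
s_3 = 0.67328 − 0.00077·(0.67328 − 0.70000) / (0.00077 − (-0.04716)) = 0.67328 − (-0.00002)/(0.04793) = 0.67371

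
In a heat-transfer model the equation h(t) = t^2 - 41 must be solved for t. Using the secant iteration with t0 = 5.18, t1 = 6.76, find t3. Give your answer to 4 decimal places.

h(5.18) = -14.167600, h(6.76) = 4.697600
t2 = 6.760000 − 4.697600·(6.760000 − 5.180000) / (4.697600 − (-14.167600)) = 6.760000 − (7.422208)/(18.865200) = 6.366566
h(6.366566) = -0.466835
t3 = 6.366566 − (-0.466835)·(6.366566 − 6.760000) / (-0.466835 − 4.697600) = 6.366566 − (0.183669)/(-5.164435) = 6.402130

6.4021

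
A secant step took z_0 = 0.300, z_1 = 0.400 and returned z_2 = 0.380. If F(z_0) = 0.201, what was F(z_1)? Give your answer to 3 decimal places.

-0.050

The secant line through (0.300, 0.201) and (0.400, F(z_1)) crosses zero at z_2 = 0.380.
So (0.300, 0.201), (0.400, F(z_1)), (0.380, 0) are collinear:
F(z_1) = 0.201 · (0.400 − 0.380) / (0.300 − 0.380) = 0.201 · (0.02000)/(-0.08000) = -0.05025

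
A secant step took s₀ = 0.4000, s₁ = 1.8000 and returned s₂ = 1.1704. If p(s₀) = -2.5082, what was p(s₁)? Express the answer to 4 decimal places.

2.0498

The secant line through (0.4000, -2.5082) and (1.8000, p(s₁)) crosses zero at s₂ = 1.1704.
So (0.4000, -2.5082), (1.8000, p(s₁)), (1.1704, 0) are collinear:
p(s₁) = -2.5082 · (1.8000 − 1.1704) / (0.4000 − 1.1704) = -2.5082 · (0.629600)/(-0.770400) = 2.049796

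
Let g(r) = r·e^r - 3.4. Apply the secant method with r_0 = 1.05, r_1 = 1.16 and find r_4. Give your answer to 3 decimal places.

1.115

g(1.05) = -0.39947, g(1.16) = 0.30032
r_2 = 1.16000 − 0.30032·(1.16000 − 1.05000) / (0.30032 − (-0.39947)) = 1.16000 − (0.03304)/(0.69979) = 1.11279
g(1.11279) = -0.01395
r_3 = 1.11279 − (-0.01395)·(1.11279 − 1.16000) / (-0.01395 − 0.30032) = 1.11279 − (0.00066)/(-0.31427) = 1.11489
g(1.11489) = -0.00046
r_4 = 1.11489 − (-0.00046)·(1.11489 − 1.11279) / (-0.00046 − (-0.01395)) = 1.11489 − (0.00000)/(0.01349) = 1.11496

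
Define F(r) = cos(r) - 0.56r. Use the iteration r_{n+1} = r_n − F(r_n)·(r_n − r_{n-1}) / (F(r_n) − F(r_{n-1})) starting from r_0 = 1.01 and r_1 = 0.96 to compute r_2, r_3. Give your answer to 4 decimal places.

0.9858, 0.9859

F(1.01) = -0.033739, F(0.96) = 0.035920
r_2 = 0.960000 − 0.035920·(0.960000 − 1.010000) / (0.035920 − (-0.033739)) = 0.960000 − (-0.001796)/(0.069659) = 0.985783
F(0.985783) = 0.000173
r_3 = 0.985783 − 0.000173·(0.985783 − 0.960000) / (0.000173 − 0.035920) = 0.985783 − (0.000004)/(-0.035747) = 0.985907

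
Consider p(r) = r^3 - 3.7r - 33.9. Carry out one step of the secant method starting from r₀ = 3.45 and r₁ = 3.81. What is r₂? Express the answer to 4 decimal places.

3.6062

p(3.45) = -5.601375, p(3.81) = 7.309341
r₂ = 3.810000 − 7.309341·(3.810000 − 3.450000) / (7.309341 − (-5.601375)) = 3.810000 − (2.631363)/(12.910716) = 3.606188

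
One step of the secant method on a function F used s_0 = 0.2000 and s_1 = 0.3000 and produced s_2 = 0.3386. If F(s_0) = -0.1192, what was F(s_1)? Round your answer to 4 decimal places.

-0.0332

The secant line through (0.2000, -0.1192) and (0.3000, F(s_1)) crosses zero at s_2 = 0.3386.
So (0.2000, -0.1192), (0.3000, F(s_1)), (0.3386, 0) are collinear:
F(s_1) = -0.1192 · (0.3000 − 0.3386) / (0.2000 − 0.3386) = -0.1192 · (-0.038600)/(-0.138600) = -0.033197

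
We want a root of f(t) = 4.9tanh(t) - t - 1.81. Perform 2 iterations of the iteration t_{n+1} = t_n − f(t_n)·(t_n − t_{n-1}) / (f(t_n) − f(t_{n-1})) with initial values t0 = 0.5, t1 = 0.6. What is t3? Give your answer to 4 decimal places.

0.5161

f(0.5) = -0.045626, f(0.6) = 0.221543
t2 = 0.600000 − 0.221543·(0.600000 − 0.500000) / (0.221543 − (-0.045626)) = 0.600000 − (0.022154)/(0.267169) = 0.517078
f(0.517078) = 0.002585
t3 = 0.517078 − 0.002585·(0.517078 − 0.600000) / (0.002585 − 0.221543) = 0.517078 − (-0.000214)/(-0.218958) = 0.516099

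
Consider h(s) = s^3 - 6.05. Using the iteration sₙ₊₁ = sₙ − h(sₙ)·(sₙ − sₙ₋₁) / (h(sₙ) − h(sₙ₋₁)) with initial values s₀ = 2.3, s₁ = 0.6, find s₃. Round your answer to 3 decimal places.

h(2.3) = 6.11700, h(0.6) = -5.83400
s₂ = 0.60000 − (-5.83400)·(0.60000 − 2.30000) / (-5.83400 − 6.11700) = 0.60000 − (9.91780)/(-11.95100) = 1.42987
h(1.42987) = -3.12658
s₃ = 1.42987 − (-3.12658)·(1.42987 − 0.60000) / (-3.12658 − (-5.83400)) = 1.42987 − (-2.59466)/(2.70742) = 2.38822

2.388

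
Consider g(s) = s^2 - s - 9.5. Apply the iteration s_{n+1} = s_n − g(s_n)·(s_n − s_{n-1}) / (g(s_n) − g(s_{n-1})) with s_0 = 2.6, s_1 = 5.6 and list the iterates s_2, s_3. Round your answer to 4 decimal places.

3.3417, 3.5526

g(2.6) = -5.340000, g(5.6) = 16.260000
s_2 = 5.600000 − 16.260000·(5.600000 − 2.600000) / (16.260000 − (-5.340000)) = 5.600000 − (48.780000)/(21.600000) = 3.341667
g(3.341667) = -1.674931
s_3 = 3.341667 − (-1.674931)·(3.341667 − 5.600000) / (-1.674931 − 16.260000) = 3.341667 − (3.782552)/(-17.934931) = 3.552571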